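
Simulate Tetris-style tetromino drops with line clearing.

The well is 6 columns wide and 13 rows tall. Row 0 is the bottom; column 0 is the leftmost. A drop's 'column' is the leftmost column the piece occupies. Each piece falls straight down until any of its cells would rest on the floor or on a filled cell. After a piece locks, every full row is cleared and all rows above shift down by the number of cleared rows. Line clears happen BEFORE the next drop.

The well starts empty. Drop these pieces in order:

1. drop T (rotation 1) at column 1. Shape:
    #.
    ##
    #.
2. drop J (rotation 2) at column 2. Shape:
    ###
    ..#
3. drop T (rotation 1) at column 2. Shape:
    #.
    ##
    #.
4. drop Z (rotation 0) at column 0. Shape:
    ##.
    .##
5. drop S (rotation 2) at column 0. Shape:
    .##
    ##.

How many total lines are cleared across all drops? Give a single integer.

Drop 1: T rot1 at col 1 lands with bottom-row=0; cleared 0 line(s) (total 0); column heights now [0 3 2 0 0 0], max=3
Drop 2: J rot2 at col 2 lands with bottom-row=1; cleared 0 line(s) (total 0); column heights now [0 3 3 3 3 0], max=3
Drop 3: T rot1 at col 2 lands with bottom-row=3; cleared 0 line(s) (total 0); column heights now [0 3 6 5 3 0], max=6
Drop 4: Z rot0 at col 0 lands with bottom-row=6; cleared 0 line(s) (total 0); column heights now [8 8 7 5 3 0], max=8
Drop 5: S rot2 at col 0 lands with bottom-row=8; cleared 0 line(s) (total 0); column heights now [9 10 10 5 3 0], max=10

Answer: 0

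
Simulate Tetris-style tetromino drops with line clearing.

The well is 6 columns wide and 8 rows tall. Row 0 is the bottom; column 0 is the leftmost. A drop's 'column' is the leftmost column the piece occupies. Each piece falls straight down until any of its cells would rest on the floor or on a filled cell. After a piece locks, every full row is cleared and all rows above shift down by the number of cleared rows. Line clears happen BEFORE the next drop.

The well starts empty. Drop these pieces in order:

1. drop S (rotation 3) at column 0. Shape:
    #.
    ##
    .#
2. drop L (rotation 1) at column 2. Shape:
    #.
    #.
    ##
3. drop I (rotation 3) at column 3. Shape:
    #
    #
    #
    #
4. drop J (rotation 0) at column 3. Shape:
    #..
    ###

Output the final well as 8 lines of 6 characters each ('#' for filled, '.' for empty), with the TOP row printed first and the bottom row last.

Drop 1: S rot3 at col 0 lands with bottom-row=0; cleared 0 line(s) (total 0); column heights now [3 2 0 0 0 0], max=3
Drop 2: L rot1 at col 2 lands with bottom-row=0; cleared 0 line(s) (total 0); column heights now [3 2 3 1 0 0], max=3
Drop 3: I rot3 at col 3 lands with bottom-row=1; cleared 0 line(s) (total 0); column heights now [3 2 3 5 0 0], max=5
Drop 4: J rot0 at col 3 lands with bottom-row=5; cleared 0 line(s) (total 0); column heights now [3 2 3 7 6 6], max=7

Answer: ......
...#..
...###
...#..
...#..
#.##..
####..
.###..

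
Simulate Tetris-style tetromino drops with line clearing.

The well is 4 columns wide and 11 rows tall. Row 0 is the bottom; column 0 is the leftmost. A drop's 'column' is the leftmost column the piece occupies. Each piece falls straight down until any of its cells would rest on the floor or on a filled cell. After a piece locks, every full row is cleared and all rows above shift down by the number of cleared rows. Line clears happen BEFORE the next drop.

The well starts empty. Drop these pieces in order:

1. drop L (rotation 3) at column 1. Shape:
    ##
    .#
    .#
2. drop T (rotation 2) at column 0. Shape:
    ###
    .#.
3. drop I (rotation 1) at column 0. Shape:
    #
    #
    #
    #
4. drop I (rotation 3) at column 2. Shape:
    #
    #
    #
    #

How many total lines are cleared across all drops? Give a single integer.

Answer: 0

Derivation:
Drop 1: L rot3 at col 1 lands with bottom-row=0; cleared 0 line(s) (total 0); column heights now [0 3 3 0], max=3
Drop 2: T rot2 at col 0 lands with bottom-row=3; cleared 0 line(s) (total 0); column heights now [5 5 5 0], max=5
Drop 3: I rot1 at col 0 lands with bottom-row=5; cleared 0 line(s) (total 0); column heights now [9 5 5 0], max=9
Drop 4: I rot3 at col 2 lands with bottom-row=5; cleared 0 line(s) (total 0); column heights now [9 5 9 0], max=9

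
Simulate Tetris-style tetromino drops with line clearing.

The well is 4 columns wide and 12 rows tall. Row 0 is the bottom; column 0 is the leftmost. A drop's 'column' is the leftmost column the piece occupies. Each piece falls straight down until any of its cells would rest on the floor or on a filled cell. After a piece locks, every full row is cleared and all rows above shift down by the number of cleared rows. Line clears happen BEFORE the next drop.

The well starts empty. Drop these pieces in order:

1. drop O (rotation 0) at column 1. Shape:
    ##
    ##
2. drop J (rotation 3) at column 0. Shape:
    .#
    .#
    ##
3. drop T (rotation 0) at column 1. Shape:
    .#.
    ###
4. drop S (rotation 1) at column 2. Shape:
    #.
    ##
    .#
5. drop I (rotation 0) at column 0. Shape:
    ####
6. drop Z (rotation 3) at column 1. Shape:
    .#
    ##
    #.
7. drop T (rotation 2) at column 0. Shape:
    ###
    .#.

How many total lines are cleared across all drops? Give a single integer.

Drop 1: O rot0 at col 1 lands with bottom-row=0; cleared 0 line(s) (total 0); column heights now [0 2 2 0], max=2
Drop 2: J rot3 at col 0 lands with bottom-row=2; cleared 0 line(s) (total 0); column heights now [3 5 2 0], max=5
Drop 3: T rot0 at col 1 lands with bottom-row=5; cleared 0 line(s) (total 0); column heights now [3 6 7 6], max=7
Drop 4: S rot1 at col 2 lands with bottom-row=6; cleared 0 line(s) (total 0); column heights now [3 6 9 8], max=9
Drop 5: I rot0 at col 0 lands with bottom-row=9; cleared 1 line(s) (total 1); column heights now [3 6 9 8], max=9
Drop 6: Z rot3 at col 1 lands with bottom-row=8; cleared 0 line(s) (total 1); column heights now [3 10 11 8], max=11
Drop 7: T rot2 at col 0 lands with bottom-row=10; cleared 0 line(s) (total 1); column heights now [12 12 12 8], max=12

Answer: 1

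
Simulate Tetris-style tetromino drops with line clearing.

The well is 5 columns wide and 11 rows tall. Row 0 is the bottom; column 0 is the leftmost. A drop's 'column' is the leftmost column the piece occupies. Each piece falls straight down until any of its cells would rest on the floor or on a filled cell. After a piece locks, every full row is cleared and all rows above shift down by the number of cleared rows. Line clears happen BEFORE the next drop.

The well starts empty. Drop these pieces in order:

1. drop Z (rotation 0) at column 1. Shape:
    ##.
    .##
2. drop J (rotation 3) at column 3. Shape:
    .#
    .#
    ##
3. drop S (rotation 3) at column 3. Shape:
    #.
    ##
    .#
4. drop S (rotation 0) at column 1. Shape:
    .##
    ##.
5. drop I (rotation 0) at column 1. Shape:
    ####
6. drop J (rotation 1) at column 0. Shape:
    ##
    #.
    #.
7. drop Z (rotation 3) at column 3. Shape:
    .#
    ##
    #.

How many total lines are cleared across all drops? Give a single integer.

Answer: 1

Derivation:
Drop 1: Z rot0 at col 1 lands with bottom-row=0; cleared 0 line(s) (total 0); column heights now [0 2 2 1 0], max=2
Drop 2: J rot3 at col 3 lands with bottom-row=1; cleared 0 line(s) (total 0); column heights now [0 2 2 2 4], max=4
Drop 3: S rot3 at col 3 lands with bottom-row=4; cleared 0 line(s) (total 0); column heights now [0 2 2 7 6], max=7
Drop 4: S rot0 at col 1 lands with bottom-row=6; cleared 0 line(s) (total 0); column heights now [0 7 8 8 6], max=8
Drop 5: I rot0 at col 1 lands with bottom-row=8; cleared 0 line(s) (total 0); column heights now [0 9 9 9 9], max=9
Drop 6: J rot1 at col 0 lands with bottom-row=7; cleared 1 line(s) (total 1); column heights now [9 9 8 8 6], max=9
Drop 7: Z rot3 at col 3 lands with bottom-row=8; cleared 0 line(s) (total 1); column heights now [9 9 8 10 11], max=11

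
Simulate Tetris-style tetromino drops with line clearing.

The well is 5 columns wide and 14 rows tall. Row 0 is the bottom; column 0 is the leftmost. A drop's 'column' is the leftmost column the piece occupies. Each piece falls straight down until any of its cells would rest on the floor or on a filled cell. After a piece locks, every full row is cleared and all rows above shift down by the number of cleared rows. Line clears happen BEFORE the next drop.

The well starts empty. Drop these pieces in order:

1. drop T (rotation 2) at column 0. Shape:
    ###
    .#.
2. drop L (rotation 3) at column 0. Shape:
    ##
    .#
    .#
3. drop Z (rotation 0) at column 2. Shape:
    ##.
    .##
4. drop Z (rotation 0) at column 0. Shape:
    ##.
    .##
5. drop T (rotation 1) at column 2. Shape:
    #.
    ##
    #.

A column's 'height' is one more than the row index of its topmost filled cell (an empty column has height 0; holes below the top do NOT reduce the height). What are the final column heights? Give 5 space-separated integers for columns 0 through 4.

Answer: 6 6 8 7 0

Derivation:
Drop 1: T rot2 at col 0 lands with bottom-row=0; cleared 0 line(s) (total 0); column heights now [2 2 2 0 0], max=2
Drop 2: L rot3 at col 0 lands with bottom-row=2; cleared 0 line(s) (total 0); column heights now [5 5 2 0 0], max=5
Drop 3: Z rot0 at col 2 lands with bottom-row=1; cleared 1 line(s) (total 1); column heights now [4 4 2 2 0], max=4
Drop 4: Z rot0 at col 0 lands with bottom-row=4; cleared 0 line(s) (total 1); column heights now [6 6 5 2 0], max=6
Drop 5: T rot1 at col 2 lands with bottom-row=5; cleared 0 line(s) (total 1); column heights now [6 6 8 7 0], max=8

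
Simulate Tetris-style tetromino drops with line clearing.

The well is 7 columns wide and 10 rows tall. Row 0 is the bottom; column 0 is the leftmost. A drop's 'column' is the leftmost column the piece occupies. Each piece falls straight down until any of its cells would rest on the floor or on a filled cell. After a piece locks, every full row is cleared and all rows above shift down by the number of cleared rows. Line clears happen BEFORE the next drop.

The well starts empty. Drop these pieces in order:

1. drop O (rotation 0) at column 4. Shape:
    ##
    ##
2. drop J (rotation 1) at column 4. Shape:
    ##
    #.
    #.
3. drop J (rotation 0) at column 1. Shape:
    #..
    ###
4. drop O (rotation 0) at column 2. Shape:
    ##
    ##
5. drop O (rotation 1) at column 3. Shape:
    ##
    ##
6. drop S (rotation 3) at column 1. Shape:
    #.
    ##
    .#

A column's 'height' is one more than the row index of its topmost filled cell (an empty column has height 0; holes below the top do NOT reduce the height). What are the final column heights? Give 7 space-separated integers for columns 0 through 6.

Drop 1: O rot0 at col 4 lands with bottom-row=0; cleared 0 line(s) (total 0); column heights now [0 0 0 0 2 2 0], max=2
Drop 2: J rot1 at col 4 lands with bottom-row=2; cleared 0 line(s) (total 0); column heights now [0 0 0 0 5 5 0], max=5
Drop 3: J rot0 at col 1 lands with bottom-row=0; cleared 0 line(s) (total 0); column heights now [0 2 1 1 5 5 0], max=5
Drop 4: O rot0 at col 2 lands with bottom-row=1; cleared 0 line(s) (total 0); column heights now [0 2 3 3 5 5 0], max=5
Drop 5: O rot1 at col 3 lands with bottom-row=5; cleared 0 line(s) (total 0); column heights now [0 2 3 7 7 5 0], max=7
Drop 6: S rot3 at col 1 lands with bottom-row=3; cleared 0 line(s) (total 0); column heights now [0 6 5 7 7 5 0], max=7

Answer: 0 6 5 7 7 5 0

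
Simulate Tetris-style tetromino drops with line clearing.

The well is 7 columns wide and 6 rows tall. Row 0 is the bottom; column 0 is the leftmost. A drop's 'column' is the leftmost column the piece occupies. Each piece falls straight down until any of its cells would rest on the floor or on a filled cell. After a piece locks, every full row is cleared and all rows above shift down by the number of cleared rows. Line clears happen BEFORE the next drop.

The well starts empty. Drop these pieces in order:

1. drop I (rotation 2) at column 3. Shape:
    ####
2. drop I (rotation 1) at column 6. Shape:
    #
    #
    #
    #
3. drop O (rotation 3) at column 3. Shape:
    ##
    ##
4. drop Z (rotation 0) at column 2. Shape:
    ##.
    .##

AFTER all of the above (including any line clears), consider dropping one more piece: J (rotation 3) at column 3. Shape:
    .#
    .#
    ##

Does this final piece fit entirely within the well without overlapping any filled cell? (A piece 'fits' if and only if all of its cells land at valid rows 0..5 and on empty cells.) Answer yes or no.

Answer: no

Derivation:
Drop 1: I rot2 at col 3 lands with bottom-row=0; cleared 0 line(s) (total 0); column heights now [0 0 0 1 1 1 1], max=1
Drop 2: I rot1 at col 6 lands with bottom-row=1; cleared 0 line(s) (total 0); column heights now [0 0 0 1 1 1 5], max=5
Drop 3: O rot3 at col 3 lands with bottom-row=1; cleared 0 line(s) (total 0); column heights now [0 0 0 3 3 1 5], max=5
Drop 4: Z rot0 at col 2 lands with bottom-row=3; cleared 0 line(s) (total 0); column heights now [0 0 5 5 4 1 5], max=5
Test piece J rot3 at col 3 (width 2): heights before test = [0 0 5 5 4 1 5]; fits = False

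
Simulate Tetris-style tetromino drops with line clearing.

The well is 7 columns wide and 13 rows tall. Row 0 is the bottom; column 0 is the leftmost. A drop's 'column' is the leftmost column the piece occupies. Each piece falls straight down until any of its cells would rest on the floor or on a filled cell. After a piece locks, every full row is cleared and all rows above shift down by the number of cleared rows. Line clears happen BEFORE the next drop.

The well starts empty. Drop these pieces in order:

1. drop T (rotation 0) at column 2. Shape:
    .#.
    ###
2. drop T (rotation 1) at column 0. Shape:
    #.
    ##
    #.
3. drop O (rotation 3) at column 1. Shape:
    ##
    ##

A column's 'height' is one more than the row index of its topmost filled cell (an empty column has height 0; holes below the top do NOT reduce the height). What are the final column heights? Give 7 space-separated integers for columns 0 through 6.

Drop 1: T rot0 at col 2 lands with bottom-row=0; cleared 0 line(s) (total 0); column heights now [0 0 1 2 1 0 0], max=2
Drop 2: T rot1 at col 0 lands with bottom-row=0; cleared 0 line(s) (total 0); column heights now [3 2 1 2 1 0 0], max=3
Drop 3: O rot3 at col 1 lands with bottom-row=2; cleared 0 line(s) (total 0); column heights now [3 4 4 2 1 0 0], max=4

Answer: 3 4 4 2 1 0 0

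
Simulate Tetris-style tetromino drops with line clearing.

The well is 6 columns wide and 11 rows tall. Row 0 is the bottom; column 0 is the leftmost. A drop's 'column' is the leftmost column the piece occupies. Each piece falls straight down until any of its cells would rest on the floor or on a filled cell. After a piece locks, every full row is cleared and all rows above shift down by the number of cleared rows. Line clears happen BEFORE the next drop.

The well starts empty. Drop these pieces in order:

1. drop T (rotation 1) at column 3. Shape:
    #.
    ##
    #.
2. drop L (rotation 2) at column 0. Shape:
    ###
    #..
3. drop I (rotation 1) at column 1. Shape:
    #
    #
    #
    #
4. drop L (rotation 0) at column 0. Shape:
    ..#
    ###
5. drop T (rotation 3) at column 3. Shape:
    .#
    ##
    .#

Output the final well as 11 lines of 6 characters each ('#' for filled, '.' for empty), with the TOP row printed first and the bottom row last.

Answer: ......
......
......
..#...
###...
.#....
.#..#.
.#.##.
.#.##.
#####.
#..#..

Derivation:
Drop 1: T rot1 at col 3 lands with bottom-row=0; cleared 0 line(s) (total 0); column heights now [0 0 0 3 2 0], max=3
Drop 2: L rot2 at col 0 lands with bottom-row=0; cleared 0 line(s) (total 0); column heights now [2 2 2 3 2 0], max=3
Drop 3: I rot1 at col 1 lands with bottom-row=2; cleared 0 line(s) (total 0); column heights now [2 6 2 3 2 0], max=6
Drop 4: L rot0 at col 0 lands with bottom-row=6; cleared 0 line(s) (total 0); column heights now [7 7 8 3 2 0], max=8
Drop 5: T rot3 at col 3 lands with bottom-row=2; cleared 0 line(s) (total 0); column heights now [7 7 8 4 5 0], max=8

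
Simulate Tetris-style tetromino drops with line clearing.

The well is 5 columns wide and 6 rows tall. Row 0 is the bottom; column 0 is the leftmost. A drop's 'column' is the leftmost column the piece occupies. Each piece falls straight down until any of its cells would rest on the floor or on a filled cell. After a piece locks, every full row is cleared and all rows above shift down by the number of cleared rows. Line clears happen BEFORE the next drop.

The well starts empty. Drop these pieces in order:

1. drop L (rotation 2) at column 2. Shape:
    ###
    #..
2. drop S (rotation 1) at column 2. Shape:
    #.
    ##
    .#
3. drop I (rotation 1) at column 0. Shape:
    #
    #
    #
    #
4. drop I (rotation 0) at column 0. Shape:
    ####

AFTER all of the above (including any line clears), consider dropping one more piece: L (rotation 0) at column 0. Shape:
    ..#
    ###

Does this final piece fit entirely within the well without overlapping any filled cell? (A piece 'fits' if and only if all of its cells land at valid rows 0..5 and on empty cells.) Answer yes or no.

Answer: no

Derivation:
Drop 1: L rot2 at col 2 lands with bottom-row=0; cleared 0 line(s) (total 0); column heights now [0 0 2 2 2], max=2
Drop 2: S rot1 at col 2 lands with bottom-row=2; cleared 0 line(s) (total 0); column heights now [0 0 5 4 2], max=5
Drop 3: I rot1 at col 0 lands with bottom-row=0; cleared 0 line(s) (total 0); column heights now [4 0 5 4 2], max=5
Drop 4: I rot0 at col 0 lands with bottom-row=5; cleared 0 line(s) (total 0); column heights now [6 6 6 6 2], max=6
Test piece L rot0 at col 0 (width 3): heights before test = [6 6 6 6 2]; fits = False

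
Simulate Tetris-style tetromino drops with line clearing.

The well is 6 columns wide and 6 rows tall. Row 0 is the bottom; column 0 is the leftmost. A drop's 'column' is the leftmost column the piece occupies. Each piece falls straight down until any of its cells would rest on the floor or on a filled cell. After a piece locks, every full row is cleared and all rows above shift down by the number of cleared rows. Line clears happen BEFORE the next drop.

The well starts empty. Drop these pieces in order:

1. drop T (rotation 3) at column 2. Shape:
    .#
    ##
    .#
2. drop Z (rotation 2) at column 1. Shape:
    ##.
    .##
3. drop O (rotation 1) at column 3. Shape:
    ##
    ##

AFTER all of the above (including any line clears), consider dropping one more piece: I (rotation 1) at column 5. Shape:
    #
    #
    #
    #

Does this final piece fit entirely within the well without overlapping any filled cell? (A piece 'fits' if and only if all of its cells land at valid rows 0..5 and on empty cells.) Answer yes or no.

Answer: yes

Derivation:
Drop 1: T rot3 at col 2 lands with bottom-row=0; cleared 0 line(s) (total 0); column heights now [0 0 2 3 0 0], max=3
Drop 2: Z rot2 at col 1 lands with bottom-row=3; cleared 0 line(s) (total 0); column heights now [0 5 5 4 0 0], max=5
Drop 3: O rot1 at col 3 lands with bottom-row=4; cleared 0 line(s) (total 0); column heights now [0 5 5 6 6 0], max=6
Test piece I rot1 at col 5 (width 1): heights before test = [0 5 5 6 6 0]; fits = True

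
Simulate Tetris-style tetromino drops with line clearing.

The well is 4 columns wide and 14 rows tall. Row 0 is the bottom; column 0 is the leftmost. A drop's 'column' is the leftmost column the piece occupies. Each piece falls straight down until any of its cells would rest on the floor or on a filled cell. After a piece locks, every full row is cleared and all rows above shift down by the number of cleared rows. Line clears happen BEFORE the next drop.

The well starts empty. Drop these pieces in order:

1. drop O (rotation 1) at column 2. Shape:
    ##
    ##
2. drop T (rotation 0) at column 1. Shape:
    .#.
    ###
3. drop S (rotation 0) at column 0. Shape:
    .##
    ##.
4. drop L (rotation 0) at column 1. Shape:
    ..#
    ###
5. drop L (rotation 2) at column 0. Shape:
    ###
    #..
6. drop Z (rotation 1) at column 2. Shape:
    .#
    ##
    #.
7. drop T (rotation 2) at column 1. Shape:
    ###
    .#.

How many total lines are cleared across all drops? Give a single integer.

Answer: 2

Derivation:
Drop 1: O rot1 at col 2 lands with bottom-row=0; cleared 0 line(s) (total 0); column heights now [0 0 2 2], max=2
Drop 2: T rot0 at col 1 lands with bottom-row=2; cleared 0 line(s) (total 0); column heights now [0 3 4 3], max=4
Drop 3: S rot0 at col 0 lands with bottom-row=3; cleared 0 line(s) (total 0); column heights now [4 5 5 3], max=5
Drop 4: L rot0 at col 1 lands with bottom-row=5; cleared 0 line(s) (total 0); column heights now [4 6 6 7], max=7
Drop 5: L rot2 at col 0 lands with bottom-row=5; cleared 2 line(s) (total 2); column heights now [4 5 5 3], max=5
Drop 6: Z rot1 at col 2 lands with bottom-row=5; cleared 0 line(s) (total 2); column heights now [4 5 7 8], max=8
Drop 7: T rot2 at col 1 lands with bottom-row=7; cleared 0 line(s) (total 2); column heights now [4 9 9 9], max=9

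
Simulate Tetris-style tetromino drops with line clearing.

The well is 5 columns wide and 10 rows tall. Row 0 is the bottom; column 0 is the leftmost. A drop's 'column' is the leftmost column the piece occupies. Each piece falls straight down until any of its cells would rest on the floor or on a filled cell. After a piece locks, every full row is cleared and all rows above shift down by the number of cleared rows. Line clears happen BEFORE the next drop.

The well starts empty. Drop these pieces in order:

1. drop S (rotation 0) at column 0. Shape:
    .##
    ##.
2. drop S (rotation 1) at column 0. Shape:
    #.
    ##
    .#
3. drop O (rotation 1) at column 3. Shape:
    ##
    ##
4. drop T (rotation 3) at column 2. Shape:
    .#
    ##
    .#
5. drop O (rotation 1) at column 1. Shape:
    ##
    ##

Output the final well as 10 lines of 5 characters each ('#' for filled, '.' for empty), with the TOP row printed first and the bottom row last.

Drop 1: S rot0 at col 0 lands with bottom-row=0; cleared 0 line(s) (total 0); column heights now [1 2 2 0 0], max=2
Drop 2: S rot1 at col 0 lands with bottom-row=2; cleared 0 line(s) (total 0); column heights now [5 4 2 0 0], max=5
Drop 3: O rot1 at col 3 lands with bottom-row=0; cleared 0 line(s) (total 0); column heights now [5 4 2 2 2], max=5
Drop 4: T rot3 at col 2 lands with bottom-row=2; cleared 0 line(s) (total 0); column heights now [5 4 4 5 2], max=5
Drop 5: O rot1 at col 1 lands with bottom-row=4; cleared 0 line(s) (total 0); column heights now [5 6 6 5 2], max=6

Answer: .....
.....
.....
.....
.##..
####.
####.
.#.#.
.####
##.##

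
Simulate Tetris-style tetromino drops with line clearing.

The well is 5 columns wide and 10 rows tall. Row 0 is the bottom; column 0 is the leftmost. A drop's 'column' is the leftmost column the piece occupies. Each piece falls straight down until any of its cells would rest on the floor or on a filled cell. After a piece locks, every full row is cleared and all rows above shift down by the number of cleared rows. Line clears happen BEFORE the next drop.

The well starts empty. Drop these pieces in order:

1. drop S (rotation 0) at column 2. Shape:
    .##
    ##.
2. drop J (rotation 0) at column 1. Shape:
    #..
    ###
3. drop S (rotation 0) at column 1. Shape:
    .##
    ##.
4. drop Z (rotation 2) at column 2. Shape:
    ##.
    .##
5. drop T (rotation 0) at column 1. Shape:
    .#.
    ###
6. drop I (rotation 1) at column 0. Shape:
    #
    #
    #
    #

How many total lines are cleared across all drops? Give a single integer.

Answer: 0

Derivation:
Drop 1: S rot0 at col 2 lands with bottom-row=0; cleared 0 line(s) (total 0); column heights now [0 0 1 2 2], max=2
Drop 2: J rot0 at col 1 lands with bottom-row=2; cleared 0 line(s) (total 0); column heights now [0 4 3 3 2], max=4
Drop 3: S rot0 at col 1 lands with bottom-row=4; cleared 0 line(s) (total 0); column heights now [0 5 6 6 2], max=6
Drop 4: Z rot2 at col 2 lands with bottom-row=6; cleared 0 line(s) (total 0); column heights now [0 5 8 8 7], max=8
Drop 5: T rot0 at col 1 lands with bottom-row=8; cleared 0 line(s) (total 0); column heights now [0 9 10 9 7], max=10
Drop 6: I rot1 at col 0 lands with bottom-row=0; cleared 0 line(s) (total 0); column heights now [4 9 10 9 7], max=10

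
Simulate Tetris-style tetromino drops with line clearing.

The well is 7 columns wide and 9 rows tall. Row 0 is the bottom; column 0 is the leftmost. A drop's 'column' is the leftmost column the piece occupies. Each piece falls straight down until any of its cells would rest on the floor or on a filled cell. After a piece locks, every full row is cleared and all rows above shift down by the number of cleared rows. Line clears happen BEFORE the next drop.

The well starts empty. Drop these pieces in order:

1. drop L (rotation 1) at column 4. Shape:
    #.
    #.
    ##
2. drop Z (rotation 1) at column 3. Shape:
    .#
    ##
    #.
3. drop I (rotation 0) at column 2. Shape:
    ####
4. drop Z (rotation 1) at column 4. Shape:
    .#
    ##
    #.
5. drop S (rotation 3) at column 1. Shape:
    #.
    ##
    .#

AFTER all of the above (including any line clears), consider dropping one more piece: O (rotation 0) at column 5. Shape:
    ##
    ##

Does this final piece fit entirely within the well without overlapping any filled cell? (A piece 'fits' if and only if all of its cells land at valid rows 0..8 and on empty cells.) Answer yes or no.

Answer: no

Derivation:
Drop 1: L rot1 at col 4 lands with bottom-row=0; cleared 0 line(s) (total 0); column heights now [0 0 0 0 3 1 0], max=3
Drop 2: Z rot1 at col 3 lands with bottom-row=2; cleared 0 line(s) (total 0); column heights now [0 0 0 4 5 1 0], max=5
Drop 3: I rot0 at col 2 lands with bottom-row=5; cleared 0 line(s) (total 0); column heights now [0 0 6 6 6 6 0], max=6
Drop 4: Z rot1 at col 4 lands with bottom-row=6; cleared 0 line(s) (total 0); column heights now [0 0 6 6 8 9 0], max=9
Drop 5: S rot3 at col 1 lands with bottom-row=6; cleared 0 line(s) (total 0); column heights now [0 9 8 6 8 9 0], max=9
Test piece O rot0 at col 5 (width 2): heights before test = [0 9 8 6 8 9 0]; fits = False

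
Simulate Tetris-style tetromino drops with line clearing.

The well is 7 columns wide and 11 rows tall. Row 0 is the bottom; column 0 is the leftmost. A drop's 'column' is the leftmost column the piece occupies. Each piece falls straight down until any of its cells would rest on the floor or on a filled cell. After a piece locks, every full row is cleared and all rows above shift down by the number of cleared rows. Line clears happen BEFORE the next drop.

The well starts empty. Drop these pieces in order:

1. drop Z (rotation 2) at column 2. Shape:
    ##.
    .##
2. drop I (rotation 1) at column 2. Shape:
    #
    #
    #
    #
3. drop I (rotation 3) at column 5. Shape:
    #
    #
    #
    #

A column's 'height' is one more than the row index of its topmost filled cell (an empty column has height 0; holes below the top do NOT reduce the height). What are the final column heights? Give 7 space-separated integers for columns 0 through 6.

Drop 1: Z rot2 at col 2 lands with bottom-row=0; cleared 0 line(s) (total 0); column heights now [0 0 2 2 1 0 0], max=2
Drop 2: I rot1 at col 2 lands with bottom-row=2; cleared 0 line(s) (total 0); column heights now [0 0 6 2 1 0 0], max=6
Drop 3: I rot3 at col 5 lands with bottom-row=0; cleared 0 line(s) (total 0); column heights now [0 0 6 2 1 4 0], max=6

Answer: 0 0 6 2 1 4 0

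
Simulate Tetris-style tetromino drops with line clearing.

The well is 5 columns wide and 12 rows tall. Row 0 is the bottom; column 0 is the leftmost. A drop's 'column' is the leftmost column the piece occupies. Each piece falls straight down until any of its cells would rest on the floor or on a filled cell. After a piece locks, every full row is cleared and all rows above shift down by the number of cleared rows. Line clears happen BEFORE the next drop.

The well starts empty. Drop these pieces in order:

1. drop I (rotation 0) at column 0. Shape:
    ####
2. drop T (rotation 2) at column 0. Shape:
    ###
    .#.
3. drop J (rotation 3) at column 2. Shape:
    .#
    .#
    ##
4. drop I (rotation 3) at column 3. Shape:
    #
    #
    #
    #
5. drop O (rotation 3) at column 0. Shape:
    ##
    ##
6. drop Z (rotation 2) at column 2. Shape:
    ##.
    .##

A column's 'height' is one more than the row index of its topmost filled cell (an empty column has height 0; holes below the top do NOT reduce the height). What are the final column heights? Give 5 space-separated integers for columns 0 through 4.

Answer: 5 5 12 12 11

Derivation:
Drop 1: I rot0 at col 0 lands with bottom-row=0; cleared 0 line(s) (total 0); column heights now [1 1 1 1 0], max=1
Drop 2: T rot2 at col 0 lands with bottom-row=1; cleared 0 line(s) (total 0); column heights now [3 3 3 1 0], max=3
Drop 3: J rot3 at col 2 lands with bottom-row=3; cleared 0 line(s) (total 0); column heights now [3 3 4 6 0], max=6
Drop 4: I rot3 at col 3 lands with bottom-row=6; cleared 0 line(s) (total 0); column heights now [3 3 4 10 0], max=10
Drop 5: O rot3 at col 0 lands with bottom-row=3; cleared 0 line(s) (total 0); column heights now [5 5 4 10 0], max=10
Drop 6: Z rot2 at col 2 lands with bottom-row=10; cleared 0 line(s) (total 0); column heights now [5 5 12 12 11], max=12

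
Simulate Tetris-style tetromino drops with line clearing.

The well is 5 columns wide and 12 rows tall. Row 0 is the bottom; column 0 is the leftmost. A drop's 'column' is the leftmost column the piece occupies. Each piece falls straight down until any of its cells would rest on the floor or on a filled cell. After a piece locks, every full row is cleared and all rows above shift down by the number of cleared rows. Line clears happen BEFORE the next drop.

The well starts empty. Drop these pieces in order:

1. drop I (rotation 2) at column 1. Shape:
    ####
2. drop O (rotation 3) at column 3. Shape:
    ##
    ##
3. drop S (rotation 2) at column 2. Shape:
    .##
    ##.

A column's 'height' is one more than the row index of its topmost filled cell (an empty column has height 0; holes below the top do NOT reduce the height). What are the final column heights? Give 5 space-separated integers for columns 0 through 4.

Drop 1: I rot2 at col 1 lands with bottom-row=0; cleared 0 line(s) (total 0); column heights now [0 1 1 1 1], max=1
Drop 2: O rot3 at col 3 lands with bottom-row=1; cleared 0 line(s) (total 0); column heights now [0 1 1 3 3], max=3
Drop 3: S rot2 at col 2 lands with bottom-row=3; cleared 0 line(s) (total 0); column heights now [0 1 4 5 5], max=5

Answer: 0 1 4 5 5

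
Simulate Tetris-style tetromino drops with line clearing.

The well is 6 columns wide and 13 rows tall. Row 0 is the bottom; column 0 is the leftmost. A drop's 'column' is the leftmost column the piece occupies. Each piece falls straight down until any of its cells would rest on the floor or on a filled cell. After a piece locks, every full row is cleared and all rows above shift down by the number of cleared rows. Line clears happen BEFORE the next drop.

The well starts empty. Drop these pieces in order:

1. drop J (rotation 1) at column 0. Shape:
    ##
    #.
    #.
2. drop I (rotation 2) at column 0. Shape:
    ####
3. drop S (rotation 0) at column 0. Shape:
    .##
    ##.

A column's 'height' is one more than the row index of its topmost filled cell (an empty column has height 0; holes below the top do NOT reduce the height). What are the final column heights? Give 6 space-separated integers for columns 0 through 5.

Drop 1: J rot1 at col 0 lands with bottom-row=0; cleared 0 line(s) (total 0); column heights now [3 3 0 0 0 0], max=3
Drop 2: I rot2 at col 0 lands with bottom-row=3; cleared 0 line(s) (total 0); column heights now [4 4 4 4 0 0], max=4
Drop 3: S rot0 at col 0 lands with bottom-row=4; cleared 0 line(s) (total 0); column heights now [5 6 6 4 0 0], max=6

Answer: 5 6 6 4 0 0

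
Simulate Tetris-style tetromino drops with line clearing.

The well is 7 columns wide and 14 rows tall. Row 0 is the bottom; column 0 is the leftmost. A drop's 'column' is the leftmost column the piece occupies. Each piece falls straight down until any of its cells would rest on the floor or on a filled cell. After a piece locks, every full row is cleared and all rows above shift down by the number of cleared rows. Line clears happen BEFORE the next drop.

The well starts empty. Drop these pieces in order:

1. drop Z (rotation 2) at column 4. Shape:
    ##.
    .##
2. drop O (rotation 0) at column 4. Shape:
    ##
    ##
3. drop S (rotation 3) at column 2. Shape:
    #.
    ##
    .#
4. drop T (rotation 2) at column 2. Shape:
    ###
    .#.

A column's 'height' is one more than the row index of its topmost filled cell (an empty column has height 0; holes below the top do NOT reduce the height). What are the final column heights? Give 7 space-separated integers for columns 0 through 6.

Drop 1: Z rot2 at col 4 lands with bottom-row=0; cleared 0 line(s) (total 0); column heights now [0 0 0 0 2 2 1], max=2
Drop 2: O rot0 at col 4 lands with bottom-row=2; cleared 0 line(s) (total 0); column heights now [0 0 0 0 4 4 1], max=4
Drop 3: S rot3 at col 2 lands with bottom-row=0; cleared 0 line(s) (total 0); column heights now [0 0 3 2 4 4 1], max=4
Drop 4: T rot2 at col 2 lands with bottom-row=3; cleared 0 line(s) (total 0); column heights now [0 0 5 5 5 4 1], max=5

Answer: 0 0 5 5 5 4 1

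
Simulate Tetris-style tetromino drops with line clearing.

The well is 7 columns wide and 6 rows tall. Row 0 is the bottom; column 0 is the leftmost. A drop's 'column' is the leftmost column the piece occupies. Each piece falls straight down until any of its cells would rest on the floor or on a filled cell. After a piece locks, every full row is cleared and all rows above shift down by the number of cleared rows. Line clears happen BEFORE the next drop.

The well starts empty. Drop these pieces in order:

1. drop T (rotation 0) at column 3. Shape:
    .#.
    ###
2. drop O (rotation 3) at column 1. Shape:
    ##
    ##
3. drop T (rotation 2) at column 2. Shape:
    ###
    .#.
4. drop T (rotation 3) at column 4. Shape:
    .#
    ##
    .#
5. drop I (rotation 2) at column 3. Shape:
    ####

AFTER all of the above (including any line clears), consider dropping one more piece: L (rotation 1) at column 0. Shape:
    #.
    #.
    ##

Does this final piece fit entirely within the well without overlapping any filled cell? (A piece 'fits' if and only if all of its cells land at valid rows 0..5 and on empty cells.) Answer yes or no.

Drop 1: T rot0 at col 3 lands with bottom-row=0; cleared 0 line(s) (total 0); column heights now [0 0 0 1 2 1 0], max=2
Drop 2: O rot3 at col 1 lands with bottom-row=0; cleared 0 line(s) (total 0); column heights now [0 2 2 1 2 1 0], max=2
Drop 3: T rot2 at col 2 lands with bottom-row=1; cleared 0 line(s) (total 0); column heights now [0 2 3 3 3 1 0], max=3
Drop 4: T rot3 at col 4 lands with bottom-row=2; cleared 0 line(s) (total 0); column heights now [0 2 3 3 4 5 0], max=5
Drop 5: I rot2 at col 3 lands with bottom-row=5; cleared 0 line(s) (total 0); column heights now [0 2 3 6 6 6 6], max=6
Test piece L rot1 at col 0 (width 2): heights before test = [0 2 3 6 6 6 6]; fits = True

Answer: yes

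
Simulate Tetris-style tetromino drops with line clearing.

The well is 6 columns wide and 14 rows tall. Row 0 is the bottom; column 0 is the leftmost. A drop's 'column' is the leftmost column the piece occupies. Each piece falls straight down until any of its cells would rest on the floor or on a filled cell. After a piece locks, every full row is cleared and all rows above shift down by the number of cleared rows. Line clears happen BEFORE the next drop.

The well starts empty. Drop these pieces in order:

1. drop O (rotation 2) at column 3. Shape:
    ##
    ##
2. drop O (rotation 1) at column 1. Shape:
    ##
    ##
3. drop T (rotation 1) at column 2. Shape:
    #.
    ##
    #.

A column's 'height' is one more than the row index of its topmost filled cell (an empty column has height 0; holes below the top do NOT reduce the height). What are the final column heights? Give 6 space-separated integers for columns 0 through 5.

Drop 1: O rot2 at col 3 lands with bottom-row=0; cleared 0 line(s) (total 0); column heights now [0 0 0 2 2 0], max=2
Drop 2: O rot1 at col 1 lands with bottom-row=0; cleared 0 line(s) (total 0); column heights now [0 2 2 2 2 0], max=2
Drop 3: T rot1 at col 2 lands with bottom-row=2; cleared 0 line(s) (total 0); column heights now [0 2 5 4 2 0], max=5

Answer: 0 2 5 4 2 0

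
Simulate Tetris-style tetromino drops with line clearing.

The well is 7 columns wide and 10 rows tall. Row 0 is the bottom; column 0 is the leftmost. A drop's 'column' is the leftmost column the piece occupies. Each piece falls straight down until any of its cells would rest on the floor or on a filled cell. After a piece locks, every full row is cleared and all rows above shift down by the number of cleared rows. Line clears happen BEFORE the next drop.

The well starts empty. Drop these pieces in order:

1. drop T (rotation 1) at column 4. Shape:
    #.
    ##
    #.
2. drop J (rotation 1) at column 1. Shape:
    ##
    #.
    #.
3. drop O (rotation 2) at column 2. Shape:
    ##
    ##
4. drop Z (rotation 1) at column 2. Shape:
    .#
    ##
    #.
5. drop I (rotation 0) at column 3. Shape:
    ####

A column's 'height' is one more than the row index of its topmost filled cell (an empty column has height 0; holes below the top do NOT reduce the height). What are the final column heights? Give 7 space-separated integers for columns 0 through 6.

Answer: 0 3 7 9 9 9 9

Derivation:
Drop 1: T rot1 at col 4 lands with bottom-row=0; cleared 0 line(s) (total 0); column heights now [0 0 0 0 3 2 0], max=3
Drop 2: J rot1 at col 1 lands with bottom-row=0; cleared 0 line(s) (total 0); column heights now [0 3 3 0 3 2 0], max=3
Drop 3: O rot2 at col 2 lands with bottom-row=3; cleared 0 line(s) (total 0); column heights now [0 3 5 5 3 2 0], max=5
Drop 4: Z rot1 at col 2 lands with bottom-row=5; cleared 0 line(s) (total 0); column heights now [0 3 7 8 3 2 0], max=8
Drop 5: I rot0 at col 3 lands with bottom-row=8; cleared 0 line(s) (total 0); column heights now [0 3 7 9 9 9 9], max=9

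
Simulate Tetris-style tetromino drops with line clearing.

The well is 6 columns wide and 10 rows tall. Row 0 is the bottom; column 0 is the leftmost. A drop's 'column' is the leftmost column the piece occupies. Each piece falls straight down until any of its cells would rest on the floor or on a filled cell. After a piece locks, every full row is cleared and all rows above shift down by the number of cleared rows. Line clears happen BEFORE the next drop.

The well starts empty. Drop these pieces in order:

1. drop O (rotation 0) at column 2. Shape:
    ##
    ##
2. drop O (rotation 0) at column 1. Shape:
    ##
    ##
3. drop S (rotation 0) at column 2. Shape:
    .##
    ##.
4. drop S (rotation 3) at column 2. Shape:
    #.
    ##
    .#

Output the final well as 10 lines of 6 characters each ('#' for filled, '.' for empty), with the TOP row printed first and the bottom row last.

Answer: ......
..#...
..##..
...#..
...##.
..##..
.##...
.##...
..##..
..##..

Derivation:
Drop 1: O rot0 at col 2 lands with bottom-row=0; cleared 0 line(s) (total 0); column heights now [0 0 2 2 0 0], max=2
Drop 2: O rot0 at col 1 lands with bottom-row=2; cleared 0 line(s) (total 0); column heights now [0 4 4 2 0 0], max=4
Drop 3: S rot0 at col 2 lands with bottom-row=4; cleared 0 line(s) (total 0); column heights now [0 4 5 6 6 0], max=6
Drop 4: S rot3 at col 2 lands with bottom-row=6; cleared 0 line(s) (total 0); column heights now [0 4 9 8 6 0], max=9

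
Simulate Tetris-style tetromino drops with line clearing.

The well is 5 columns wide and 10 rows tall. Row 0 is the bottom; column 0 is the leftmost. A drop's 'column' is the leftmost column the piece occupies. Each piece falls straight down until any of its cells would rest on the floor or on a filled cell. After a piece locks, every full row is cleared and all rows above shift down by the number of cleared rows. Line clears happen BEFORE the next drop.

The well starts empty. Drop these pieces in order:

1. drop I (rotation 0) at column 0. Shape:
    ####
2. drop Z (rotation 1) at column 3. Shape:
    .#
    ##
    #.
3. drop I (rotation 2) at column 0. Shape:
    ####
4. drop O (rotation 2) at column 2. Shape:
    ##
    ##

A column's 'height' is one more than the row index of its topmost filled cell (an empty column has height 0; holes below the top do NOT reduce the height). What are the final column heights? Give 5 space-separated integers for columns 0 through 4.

Drop 1: I rot0 at col 0 lands with bottom-row=0; cleared 0 line(s) (total 0); column heights now [1 1 1 1 0], max=1
Drop 2: Z rot1 at col 3 lands with bottom-row=1; cleared 0 line(s) (total 0); column heights now [1 1 1 3 4], max=4
Drop 3: I rot2 at col 0 lands with bottom-row=3; cleared 1 line(s) (total 1); column heights now [1 1 1 3 3], max=3
Drop 4: O rot2 at col 2 lands with bottom-row=3; cleared 0 line(s) (total 1); column heights now [1 1 5 5 3], max=5

Answer: 1 1 5 5 3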